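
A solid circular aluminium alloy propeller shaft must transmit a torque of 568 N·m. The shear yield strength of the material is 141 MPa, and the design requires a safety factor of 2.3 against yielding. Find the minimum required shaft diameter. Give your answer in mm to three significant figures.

d = 36.1 mm

Allowable shear stress τ_allow = 141/2.3 = 61.30 MPa.
For a solid shaft τ = 16T/(πd³), so d³ = 16T/(π τ_allow) = 16×568000/(π×61.30) = 47190 mm³.
d = (47190)^(1/3) = 36.14 mm.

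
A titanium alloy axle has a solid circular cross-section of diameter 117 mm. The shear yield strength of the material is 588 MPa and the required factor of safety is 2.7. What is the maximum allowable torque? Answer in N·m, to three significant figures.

T_allow = 68500 N·m

τ_allow = 588/2.7 = 217.8 MPa.
For a solid shaft T_allow = τ_allow·πd³/16; πd³/16 = π×117³/16 = 314500 mm³.
T_allow = 217.8×314500 = 6.849×10^7 N·mm = 68490 N·m.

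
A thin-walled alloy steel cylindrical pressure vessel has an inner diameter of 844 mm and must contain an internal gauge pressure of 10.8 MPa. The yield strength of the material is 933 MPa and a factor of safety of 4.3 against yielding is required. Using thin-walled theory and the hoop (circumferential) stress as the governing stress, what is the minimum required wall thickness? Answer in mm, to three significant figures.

t = 21.0 mm

σ_allow = 933/4.3 = 217.0 MPa.
Hoop stress σ_h = pD/(2t), so t = pD/(2σ_allow) = 10.8×844/(2×217.0) = 21.01 mm.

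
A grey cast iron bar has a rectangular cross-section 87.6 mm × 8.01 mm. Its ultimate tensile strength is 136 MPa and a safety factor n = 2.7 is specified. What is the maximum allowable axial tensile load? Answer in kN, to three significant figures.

σ_allow = 136/2.7 = 50.37 MPa.
A = 87.6×8.01 = 701.7 mm².
F_allow = σ_allow × A = 50.37×701.7 = 35340 N.

F_allow = 35.3 kN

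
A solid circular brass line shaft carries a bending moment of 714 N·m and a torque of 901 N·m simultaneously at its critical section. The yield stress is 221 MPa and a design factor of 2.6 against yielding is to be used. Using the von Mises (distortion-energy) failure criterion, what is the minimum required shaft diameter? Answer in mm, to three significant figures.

σ_allow = σ_y/n = 221/2.6 = 85.00 MPa.
For a solid shaft σ_b = 32M/(πd³) and τ = 16T/(πd³), so the von Mises stress is σ' = (16/πd³)·√(4M²+3T²).
√(4M²+3T²) = √(4×(714000)² + 3×(901000)²) = 2.115×10^6 N·mm.
d³ = 16×2.115×10^6/(π×85.00) = 126700 mm³.
d = 50.23 mm.

d = 50.2 mm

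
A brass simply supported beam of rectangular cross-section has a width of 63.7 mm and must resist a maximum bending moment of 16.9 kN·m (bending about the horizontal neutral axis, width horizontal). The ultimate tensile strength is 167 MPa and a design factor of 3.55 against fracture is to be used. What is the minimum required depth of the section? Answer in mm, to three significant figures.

h = 184 mm

σ_allow = 167/3.55 = 47.04 MPa.
For a rectangular section σ = 6M/(bh²), so h² = 6M/(b σ_allow) = 6×1.6900×10^7/(63.7×47.04) = 33840 mm².
h = 184.0 mm.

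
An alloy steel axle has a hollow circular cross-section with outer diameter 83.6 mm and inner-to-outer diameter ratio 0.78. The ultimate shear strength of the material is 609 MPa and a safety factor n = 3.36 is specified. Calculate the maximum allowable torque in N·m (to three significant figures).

T_allow = 13100 N·m

τ_allow = 609/3.36 = 181.2 MPa.
For a hollow shaft T_allow = τ_allow·πd_o³(1−k⁴)/16 with 1−k⁴ = 0.6298, so πd_o³(1−k⁴)/16 = 72260 mm³.
T_allow = 181.2×72260 = 1.310×10^7 N·mm = 13100 N·m.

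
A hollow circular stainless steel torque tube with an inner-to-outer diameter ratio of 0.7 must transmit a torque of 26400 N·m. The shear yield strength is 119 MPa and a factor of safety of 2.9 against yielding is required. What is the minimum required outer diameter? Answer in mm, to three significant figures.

τ_allow = 119/2.9 = 41.03 MPa.
For a hollow shaft τ = 16T/[πd_o³(1−k⁴)] with k = 0.7, so 1−k⁴ = 0.7599.
d_o³ = 16T/[π τ_allow (1−k⁴)] = 16×2.6400×10^7/(π×41.03×0.7599) = 4.312×10^6 mm³.
d_o = 162.8 mm.

d_o = 163 mm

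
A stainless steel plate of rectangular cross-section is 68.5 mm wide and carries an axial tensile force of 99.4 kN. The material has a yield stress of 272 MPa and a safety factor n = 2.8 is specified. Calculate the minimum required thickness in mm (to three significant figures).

t = 14.9 mm

σ_allow = 272/2.8 = 97.14 MPa.
Required area A = F/σ_allow = 99400/97.14 = 1023 mm².
t = A/w = 1023/68.5 = 14.94 mm.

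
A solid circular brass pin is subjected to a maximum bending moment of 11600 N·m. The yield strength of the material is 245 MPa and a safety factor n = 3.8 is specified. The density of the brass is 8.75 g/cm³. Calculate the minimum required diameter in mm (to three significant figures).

σ_allow = 245/3.8 = 64.47 MPa.
For a solid circular section σ = 32M/(πd³), so d³ = 32M/(π σ_allow) = 32×1.1600×10^7/(π×64.47) = 1.833×10^6 mm³.
d = 122.4 mm.

d = 122 mm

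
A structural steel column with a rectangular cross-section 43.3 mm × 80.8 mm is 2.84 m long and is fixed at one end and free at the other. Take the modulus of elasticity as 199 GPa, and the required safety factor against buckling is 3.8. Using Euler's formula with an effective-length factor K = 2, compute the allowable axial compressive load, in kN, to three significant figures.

Buckling occurs about the weak axis: I_min = h·b³/12 = 80.8×43.3³/12 = 546600 mm⁴ (b = 43.3 mm is the smaller dimension).
Effective length L_e = KL = 2×2.84 m = 5680 mm.
Euler critical load P_cr = π²EI/L_e² = π²×199000×546600/5680² = 33280 N.
P_allow = P_cr/n = 33280/3.8 = 8757 N.

P_allow = 8.76 kN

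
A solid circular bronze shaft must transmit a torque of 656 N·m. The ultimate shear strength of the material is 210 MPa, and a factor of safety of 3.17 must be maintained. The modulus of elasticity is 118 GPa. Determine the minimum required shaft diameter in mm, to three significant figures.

Allowable shear stress τ_allow = 210/3.17 = 66.25 MPa.
For a solid shaft τ = 16T/(πd³), so d³ = 16T/(π τ_allow) = 16×656000/(π×66.25) = 50430 mm³.
d = (50430)^(1/3) = 36.95 mm.

d = 36.9 mm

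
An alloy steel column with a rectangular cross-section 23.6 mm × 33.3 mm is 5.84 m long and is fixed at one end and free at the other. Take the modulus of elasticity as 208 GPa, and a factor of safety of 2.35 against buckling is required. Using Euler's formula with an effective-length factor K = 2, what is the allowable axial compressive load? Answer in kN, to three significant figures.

Buckling occurs about the weak axis: I_min = h·b³/12 = 33.3×23.6³/12 = 36480 mm⁴ (b = 23.6 mm is the smaller dimension).
Effective length L_e = KL = 2×5.84 m = 11680 mm.
Euler critical load P_cr = π²EI/L_e² = π²×208000×36480/11680² = 548.9 N.
P_allow = P_cr/n = 548.9/2.35 = 233.6 N.

P_allow = 0.234 kN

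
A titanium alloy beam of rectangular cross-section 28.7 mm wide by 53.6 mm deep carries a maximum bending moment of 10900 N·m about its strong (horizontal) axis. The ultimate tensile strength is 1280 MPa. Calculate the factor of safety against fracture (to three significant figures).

n = 1.61

Section modulus S = bh²/6 = 28.7×53.6²/6 = 13740 mm³.
σ = M/S = 1.0900×10^7/13740 = 793.2 MPa.
n = 1280/793.2 = 1.614.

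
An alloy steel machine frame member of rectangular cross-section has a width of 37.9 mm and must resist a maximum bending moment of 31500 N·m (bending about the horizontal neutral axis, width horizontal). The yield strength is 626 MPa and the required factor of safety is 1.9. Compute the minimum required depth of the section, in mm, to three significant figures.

h = 123 mm

σ_allow = 626/1.9 = 329.5 MPa.
For a rectangular section σ = 6M/(bh²), so h² = 6M/(b σ_allow) = 6×3.1500×10^7/(37.9×329.5) = 15140 mm².
h = 123.0 mm.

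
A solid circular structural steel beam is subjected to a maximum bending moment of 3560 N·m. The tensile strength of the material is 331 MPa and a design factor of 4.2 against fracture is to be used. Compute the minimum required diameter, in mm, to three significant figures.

d = 77.2 mm

σ_allow = 331/4.2 = 78.81 MPa.
For a solid circular section σ = 32M/(πd³), so d³ = 32M/(π σ_allow) = 32×3560000/(π×78.81) = 460100 mm³.
d = 77.20 mm.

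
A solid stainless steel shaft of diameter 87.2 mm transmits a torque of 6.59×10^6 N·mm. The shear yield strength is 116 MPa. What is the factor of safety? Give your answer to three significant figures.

τ = 16T/(πd³) = 16×6590000/(π×87.2³) = 50.62 MPa.
n = τ_limit/τ = 116/50.62 = 2.292.

n = 2.29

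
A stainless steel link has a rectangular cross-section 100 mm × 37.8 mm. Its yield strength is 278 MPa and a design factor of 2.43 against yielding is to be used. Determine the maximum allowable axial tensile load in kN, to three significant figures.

σ_allow = 278/2.43 = 114.4 MPa.
A = 100×37.8 = 3780 mm².
F_allow = σ_allow × A = 114.4×3780 = 432400 N.

F_allow = 432 kN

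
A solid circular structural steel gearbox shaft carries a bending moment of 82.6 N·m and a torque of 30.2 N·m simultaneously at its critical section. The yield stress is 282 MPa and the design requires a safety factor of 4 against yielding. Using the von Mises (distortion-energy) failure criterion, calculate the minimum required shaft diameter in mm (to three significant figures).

σ_allow = σ_y/n = 282/4 = 70.50 MPa.
For a solid shaft σ_b = 32M/(πd³) and τ = 16T/(πd³), so the von Mises stress is σ' = (16/πd³)·√(4M²+3T²).
√(4M²+3T²) = √(4×(82600)² + 3×(30200)²) = 173300 N·mm.
d³ = 16×173300/(π×70.50) = 12520 mm³.
d = 23.22 mm.

d = 23.2 mm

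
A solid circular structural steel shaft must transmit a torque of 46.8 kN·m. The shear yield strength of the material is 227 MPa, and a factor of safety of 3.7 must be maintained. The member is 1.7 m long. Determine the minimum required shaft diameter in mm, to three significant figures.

d = 157 mm

Allowable shear stress τ_allow = 227/3.7 = 61.35 MPa.
For a solid shaft τ = 16T/(πd³), so d³ = 16T/(π τ_allow) = 16×4.6800×10^7/(π×61.35) = 3.885×10^6 mm³.
d = (3.885×10^6)^(1/3) = 157.2 mm.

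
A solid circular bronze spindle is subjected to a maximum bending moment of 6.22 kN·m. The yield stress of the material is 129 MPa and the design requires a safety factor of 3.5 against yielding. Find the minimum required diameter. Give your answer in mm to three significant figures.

d = 120 mm

σ_allow = 129/3.5 = 36.86 MPa.
For a solid circular section σ = 32M/(πd³), so d³ = 32M/(π σ_allow) = 32×6220000/(π×36.86) = 1.719×10^6 mm³.
d = 119.8 mm.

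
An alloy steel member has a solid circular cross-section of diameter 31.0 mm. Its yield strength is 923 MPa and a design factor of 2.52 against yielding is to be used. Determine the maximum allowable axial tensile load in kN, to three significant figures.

F_allow = 276 kN

σ_allow = 923/2.52 = 366.3 MPa.
A = πd²/4 = π×31.0²/4 = 754.8 mm².
F_allow = σ_allow × A = 366.3×754.8 = 276400 N.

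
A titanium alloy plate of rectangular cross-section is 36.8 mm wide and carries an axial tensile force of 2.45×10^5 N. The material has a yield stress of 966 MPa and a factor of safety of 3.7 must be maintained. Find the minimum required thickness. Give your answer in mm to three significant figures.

σ_allow = 966/3.7 = 261.1 MPa.
Required area A = F/σ_allow = 245000/261.1 = 938.4 mm².
t = A/w = 938.4/36.8 = 25.50 mm.

t = 25.5 mm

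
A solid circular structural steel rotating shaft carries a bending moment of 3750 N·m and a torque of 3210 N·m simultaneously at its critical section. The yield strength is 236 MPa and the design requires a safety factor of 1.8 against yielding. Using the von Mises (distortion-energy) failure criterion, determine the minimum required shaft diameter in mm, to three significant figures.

σ_allow = σ_y/n = 236/1.8 = 131.1 MPa.
For a solid shaft σ_b = 32M/(πd³) and τ = 16T/(πd³), so the von Mises stress is σ' = (16/πd³)·√(4M²+3T²).
√(4M²+3T²) = √(4×(3.750×10^6)² + 3×(3.210×10^6)²) = 9.336×10^6 N·mm.
d³ = 16×9.336×10^6/(π×131.1) = 362700 mm³.
d = 71.31 mm.

d = 71.3 mm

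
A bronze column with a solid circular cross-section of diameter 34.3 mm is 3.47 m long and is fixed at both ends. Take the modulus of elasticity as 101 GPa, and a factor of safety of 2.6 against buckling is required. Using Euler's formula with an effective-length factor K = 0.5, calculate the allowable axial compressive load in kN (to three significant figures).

P_allow = 8.65 kN

I = πd⁴/64 = π×34.3⁴/64 = 67940 mm⁴.
Effective length L_e = KL = 0.5×3.47 m = 1735 mm.
Euler critical load P_cr = π²EI/L_e² = π²×101000×67940/1735² = 22500 N.
P_allow = P_cr/n = 22500/2.6 = 8654 N.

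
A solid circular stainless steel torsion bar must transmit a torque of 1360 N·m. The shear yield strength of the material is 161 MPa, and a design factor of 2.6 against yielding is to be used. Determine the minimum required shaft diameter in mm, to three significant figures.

d = 48.2 mm

Allowable shear stress τ_allow = 161/2.6 = 61.92 MPa.
For a solid shaft τ = 16T/(πd³), so d³ = 16T/(π τ_allow) = 16×1360000/(π×61.92) = 111900 mm³.
d = (111900)^(1/3) = 48.18 mm.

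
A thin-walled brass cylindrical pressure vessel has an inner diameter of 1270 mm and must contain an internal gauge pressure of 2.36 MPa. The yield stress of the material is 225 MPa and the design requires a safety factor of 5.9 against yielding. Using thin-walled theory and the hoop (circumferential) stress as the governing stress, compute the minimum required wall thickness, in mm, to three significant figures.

σ_allow = 225/5.9 = 38.14 MPa.
Hoop stress σ_h = pD/(2t), so t = pD/(2σ_allow) = 2.36×1270/(2×38.14) = 39.30 mm.

t = 39.3 mm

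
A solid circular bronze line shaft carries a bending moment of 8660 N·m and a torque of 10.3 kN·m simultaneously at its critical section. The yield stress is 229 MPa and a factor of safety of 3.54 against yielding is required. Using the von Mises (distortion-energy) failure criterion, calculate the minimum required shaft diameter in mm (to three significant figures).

d = 125 mm

σ_allow = σ_y/n = 229/3.54 = 64.69 MPa.
For a solid shaft σ_b = 32M/(πd³) and τ = 16T/(πd³), so the von Mises stress is σ' = (16/πd³)·√(4M²+3T²).
√(4M²+3T²) = √(4×(8.660×10^6)² + 3×(1.030×10^7)²) = 2.486×10^7 N·mm.
d³ = 16×2.486×10^7/(π×64.69) = 1.958×10^6 mm³.
d = 125.1 mm.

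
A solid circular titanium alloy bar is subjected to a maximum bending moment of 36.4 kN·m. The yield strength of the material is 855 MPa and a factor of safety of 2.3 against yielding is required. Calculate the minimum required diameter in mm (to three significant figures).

d = 99.9 mm

σ_allow = 855/2.3 = 371.7 MPa.
For a solid circular section σ = 32M/(πd³), so d³ = 32M/(π σ_allow) = 32×3.6400×10^7/(π×371.7) = 997400 mm³.
d = 99.91 mm.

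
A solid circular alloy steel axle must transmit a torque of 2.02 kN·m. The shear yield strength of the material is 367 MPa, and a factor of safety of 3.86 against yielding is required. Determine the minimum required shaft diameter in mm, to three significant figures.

Allowable shear stress τ_allow = 367/3.86 = 95.08 MPa.
For a solid shaft τ = 16T/(πd³), so d³ = 16T/(π τ_allow) = 16×2020000/(π×95.08) = 108200 mm³.
d = (108200)^(1/3) = 47.65 mm.

d = 47.7 mm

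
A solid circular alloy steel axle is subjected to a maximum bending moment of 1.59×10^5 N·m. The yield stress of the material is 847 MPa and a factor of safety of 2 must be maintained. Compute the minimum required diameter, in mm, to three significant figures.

σ_allow = 847/2 = 423.5 MPa.
For a solid circular section σ = 32M/(πd³), so d³ = 32M/(π σ_allow) = 32×1.5900×10^8/(π×423.5) = 3.824×10^6 mm³.
d = 156.4 mm.

d = 156 mm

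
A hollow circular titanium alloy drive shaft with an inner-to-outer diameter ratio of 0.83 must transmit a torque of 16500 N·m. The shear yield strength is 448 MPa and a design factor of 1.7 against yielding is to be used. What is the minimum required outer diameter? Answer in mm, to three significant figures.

τ_allow = 448/1.7 = 263.5 MPa.
For a hollow shaft τ = 16T/[πd_o³(1−k⁴)] with k = 0.83, so 1−k⁴ = 0.5254.
d_o³ = 16T/[π τ_allow (1−k⁴)] = 16×1.6500×10^7/(π×263.5×0.5254) = 606900 mm³.
d_o = 84.67 mm.

d_o = 84.7 mm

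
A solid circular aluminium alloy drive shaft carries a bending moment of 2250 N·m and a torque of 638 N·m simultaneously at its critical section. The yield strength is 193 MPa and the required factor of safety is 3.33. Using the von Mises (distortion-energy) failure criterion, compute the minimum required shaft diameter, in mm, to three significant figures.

σ_allow = σ_y/n = 193/3.33 = 57.96 MPa.
For a solid shaft σ_b = 32M/(πd³) and τ = 16T/(πd³), so the von Mises stress is σ' = (16/πd³)·√(4M²+3T²).
√(4M²+3T²) = √(4×(2.250×10^6)² + 3×(638000)²) = 4.634×10^6 N·mm.
d³ = 16×4.634×10^6/(π×57.96) = 407200 mm³.
d = 74.12 mm.

d = 74.1 mm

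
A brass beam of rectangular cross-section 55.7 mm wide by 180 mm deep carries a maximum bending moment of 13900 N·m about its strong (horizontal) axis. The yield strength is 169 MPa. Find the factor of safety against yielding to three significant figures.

Section modulus S = bh²/6 = 55.7×180²/6 = 300800 mm³.
σ = M/S = 1.3900×10^7/300800 = 46.21 MPa.
n = 169/46.21 = 3.657.

n = 3.66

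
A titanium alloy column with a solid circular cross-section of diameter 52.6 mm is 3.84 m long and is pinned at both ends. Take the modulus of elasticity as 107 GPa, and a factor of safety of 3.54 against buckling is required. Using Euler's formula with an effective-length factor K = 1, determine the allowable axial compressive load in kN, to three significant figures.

I = πd⁴/64 = π×52.6⁴/64 = 375800 mm⁴.
Effective length L_e = KL = 1×3.84 m = 3840 mm.
Euler critical load P_cr = π²EI/L_e² = π²×107000×375800/3840² = 26910 N.
P_allow = P_cr/n = 26910/3.54 = 7602 N.

P_allow = 7.60 kN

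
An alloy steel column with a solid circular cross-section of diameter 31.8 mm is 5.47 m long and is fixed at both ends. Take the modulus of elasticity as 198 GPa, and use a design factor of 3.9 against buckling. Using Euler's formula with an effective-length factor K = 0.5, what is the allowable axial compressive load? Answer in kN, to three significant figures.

I = πd⁴/64 = π×31.8⁴/64 = 50200 mm⁴.
Effective length L_e = KL = 0.5×5.47 m = 2735 mm.
Euler critical load P_cr = π²EI/L_e² = π²×198000×50200/2735² = 13110 N.
P_allow = P_cr/n = 13110/3.9 = 3363 N.

P_allow = 3.36 kN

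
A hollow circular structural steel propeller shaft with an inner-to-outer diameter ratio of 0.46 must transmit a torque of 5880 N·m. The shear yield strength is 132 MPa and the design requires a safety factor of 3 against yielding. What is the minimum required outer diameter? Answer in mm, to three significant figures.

d_o = 89.3 mm

τ_allow = 132/3 = 44.00 MPa.
For a hollow shaft τ = 16T/[πd_o³(1−k⁴)] with k = 0.46, so 1−k⁴ = 0.9552.
d_o³ = 16T/[π τ_allow (1−k⁴)] = 16×5880000/(π×44.00×0.9552) = 712500 mm³.
d_o = 89.32 mm.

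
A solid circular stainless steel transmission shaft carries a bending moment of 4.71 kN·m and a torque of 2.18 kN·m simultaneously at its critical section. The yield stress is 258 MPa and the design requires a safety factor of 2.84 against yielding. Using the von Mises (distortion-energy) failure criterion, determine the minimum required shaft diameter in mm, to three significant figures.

d = 82.9 mm

σ_allow = σ_y/n = 258/2.84 = 90.85 MPa.
For a solid shaft σ_b = 32M/(πd³) and τ = 16T/(πd³), so the von Mises stress is σ' = (16/πd³)·√(4M²+3T²).
√(4M²+3T²) = √(4×(4.710×10^6)² + 3×(2.180×10^6)²) = 1.015×10^7 N·mm.
d³ = 16×1.015×10^7/(π×90.85) = 568900 mm³.
d = 82.86 mm.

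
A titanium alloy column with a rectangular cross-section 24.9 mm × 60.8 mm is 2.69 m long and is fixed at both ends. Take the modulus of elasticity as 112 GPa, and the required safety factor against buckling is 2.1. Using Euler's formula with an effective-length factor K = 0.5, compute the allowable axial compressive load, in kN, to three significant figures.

P_allow = 22.8 kN

Buckling occurs about the weak axis: I_min = h·b³/12 = 60.8×24.9³/12 = 78220 mm⁴ (b = 24.9 mm is the smaller dimension).
Effective length L_e = KL = 0.5×2.69 m = 1345 mm.
Euler critical load P_cr = π²EI/L_e² = π²×112000×78220/1345² = 47800 N.
P_allow = P_cr/n = 47800/2.1 = 22760 N.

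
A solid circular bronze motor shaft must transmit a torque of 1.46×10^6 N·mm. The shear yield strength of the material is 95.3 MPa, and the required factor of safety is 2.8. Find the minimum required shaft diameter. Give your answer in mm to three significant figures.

Allowable shear stress τ_allow = 95.3/2.8 = 34.04 MPa.
For a solid shaft τ = 16T/(πd³), so d³ = 16T/(π τ_allow) = 16×1460000/(π×34.04) = 218500 mm³.
d = (218500)^(1/3) = 60.23 mm.

d = 60.2 mm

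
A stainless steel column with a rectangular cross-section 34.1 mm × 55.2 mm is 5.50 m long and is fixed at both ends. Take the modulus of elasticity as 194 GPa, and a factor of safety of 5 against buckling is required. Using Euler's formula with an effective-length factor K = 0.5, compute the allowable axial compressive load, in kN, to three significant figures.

Buckling occurs about the weak axis: I_min = h·b³/12 = 55.2×34.1³/12 = 182400 mm⁴ (b = 34.1 mm is the smaller dimension).
Effective length L_e = KL = 0.5×5.50 m = 2750 mm.
Euler critical load P_cr = π²EI/L_e² = π²×194000×182400/2750² = 46180 N.
P_allow = P_cr/n = 46180/5 = 9236 N.

P_allow = 9.24 kN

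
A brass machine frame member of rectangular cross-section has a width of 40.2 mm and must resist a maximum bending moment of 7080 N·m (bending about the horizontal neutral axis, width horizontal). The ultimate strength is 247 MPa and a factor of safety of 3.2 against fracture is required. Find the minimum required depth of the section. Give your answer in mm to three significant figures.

σ_allow = 247/3.2 = 77.19 MPa.
For a rectangular section σ = 6M/(bh²), so h² = 6M/(b σ_allow) = 6×7080000/(40.2×77.19) = 13690 mm².
h = 117.0 mm.

h = 117 mm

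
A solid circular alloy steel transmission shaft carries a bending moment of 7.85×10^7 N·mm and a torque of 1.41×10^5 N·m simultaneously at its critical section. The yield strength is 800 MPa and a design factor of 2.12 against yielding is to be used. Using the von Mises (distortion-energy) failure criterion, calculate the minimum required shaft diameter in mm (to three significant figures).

d = 158 mm

σ_allow = σ_y/n = 800/2.12 = 377.4 MPa.
For a solid shaft σ_b = 32M/(πd³) and τ = 16T/(πd³), so the von Mises stress is σ' = (16/πd³)·√(4M²+3T²).
√(4M²+3T²) = √(4×(7.850×10^7)² + 3×(1.410×10^8)²) = 2.903×10^8 N·mm.
d³ = 16×2.903×10^8/(π×377.4) = 3.918×10^6 mm³.
d = 157.7 mm.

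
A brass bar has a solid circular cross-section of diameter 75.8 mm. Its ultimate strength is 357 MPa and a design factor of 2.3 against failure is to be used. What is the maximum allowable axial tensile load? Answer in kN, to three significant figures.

σ_allow = 357/2.3 = 155.2 MPa.
A = πd²/4 = π×75.8²/4 = 4513 mm².
F_allow = σ_allow × A = 155.2×4513 = 700400 N.

F_allow = 700 kN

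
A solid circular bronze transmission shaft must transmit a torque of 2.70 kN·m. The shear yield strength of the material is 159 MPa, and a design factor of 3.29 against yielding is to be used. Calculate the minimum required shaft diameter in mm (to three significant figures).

Allowable shear stress τ_allow = 159/3.29 = 48.33 MPa.
For a solid shaft τ = 16T/(πd³), so d³ = 16T/(π τ_allow) = 16×2700000/(π×48.33) = 284500 mm³.
d = (284500)^(1/3) = 65.77 mm.

d = 65.8 mm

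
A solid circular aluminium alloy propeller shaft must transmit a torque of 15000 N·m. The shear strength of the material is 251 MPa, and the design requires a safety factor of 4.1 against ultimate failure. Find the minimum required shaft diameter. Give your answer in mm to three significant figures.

Allowable shear stress τ_allow = 251/4.1 = 61.22 MPa.
For a solid shaft τ = 16T/(πd³), so d³ = 16T/(π τ_allow) = 16×1.5000×10^7/(π×61.22) = 1.248×10^6 mm³.
d = (1.248×10^6)^(1/3) = 107.7 mm.

d = 108 mm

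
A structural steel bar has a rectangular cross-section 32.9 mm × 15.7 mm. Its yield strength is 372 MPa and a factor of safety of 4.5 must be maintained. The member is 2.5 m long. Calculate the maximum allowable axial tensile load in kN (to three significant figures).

σ_allow = 372/4.5 = 82.67 MPa.
A = 32.9×15.7 = 516.5 mm².
F_allow = σ_allow × A = 82.67×516.5 = 42700 N.

F_allow = 42.7 kN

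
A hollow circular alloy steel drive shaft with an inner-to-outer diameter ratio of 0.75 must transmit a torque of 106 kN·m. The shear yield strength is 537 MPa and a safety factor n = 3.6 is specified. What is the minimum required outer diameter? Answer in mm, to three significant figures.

d_o = 174 mm

τ_allow = 537/3.6 = 149.2 MPa.
For a hollow shaft τ = 16T/[πd_o³(1−k⁴)] with k = 0.75, so 1−k⁴ = 0.6836.
d_o³ = 16T/[π τ_allow (1−k⁴)] = 16×1.0600×10^8/(π×149.2×0.6836) = 5.294×10^6 mm³.
d_o = 174.3 mm.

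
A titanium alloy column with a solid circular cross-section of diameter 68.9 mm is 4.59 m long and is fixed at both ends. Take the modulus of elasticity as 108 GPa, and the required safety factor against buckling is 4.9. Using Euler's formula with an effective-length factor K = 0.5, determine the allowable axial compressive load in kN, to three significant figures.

P_allow = 45.7 kN

I = πd⁴/64 = π×68.9⁴/64 = 1.106×10^6 mm⁴.
Effective length L_e = KL = 0.5×4.59 m = 2295 mm.
Euler critical load P_cr = π²EI/L_e² = π²×108000×1.106×10^6/2295² = 223900 N.
P_allow = P_cr/n = 223900/4.9 = 45690 N.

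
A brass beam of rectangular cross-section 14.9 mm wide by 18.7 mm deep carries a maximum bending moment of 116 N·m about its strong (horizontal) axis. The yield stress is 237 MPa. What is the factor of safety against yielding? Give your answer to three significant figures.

n = 1.77

Section modulus S = bh²/6 = 14.9×18.7²/6 = 868.4 mm³.
σ = M/S = 116000/868.4 = 133.6 MPa.
n = 237/133.6 = 1.774.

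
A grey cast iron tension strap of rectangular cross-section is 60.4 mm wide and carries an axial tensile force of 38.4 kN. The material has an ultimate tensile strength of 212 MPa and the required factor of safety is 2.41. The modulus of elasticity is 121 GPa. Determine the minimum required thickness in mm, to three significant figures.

t = 7.23 mm

σ_allow = 212/2.41 = 87.97 MPa.
Required area A = F/σ_allow = 38400/87.97 = 436.5 mm².
t = A/w = 436.5/60.4 = 7.227 mm.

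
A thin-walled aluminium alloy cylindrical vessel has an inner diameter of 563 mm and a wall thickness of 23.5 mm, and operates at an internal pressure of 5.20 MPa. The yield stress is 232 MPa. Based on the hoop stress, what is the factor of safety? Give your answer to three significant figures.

n = 3.72

σ_h = pD/(2t) = 5.20×563/(2×23.5) = 62.29 MPa.
n = 232/62.29 = 3.725.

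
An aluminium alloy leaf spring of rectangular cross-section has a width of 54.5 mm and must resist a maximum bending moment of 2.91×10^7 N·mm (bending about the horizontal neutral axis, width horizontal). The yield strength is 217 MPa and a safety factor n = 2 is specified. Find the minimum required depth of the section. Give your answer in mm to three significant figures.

h = 172 mm

σ_allow = 217/2 = 108.5 MPa.
For a rectangular section σ = 6M/(bh²), so h² = 6M/(b σ_allow) = 6×2.9100×10^7/(54.5×108.5) = 29530 mm².
h = 171.8 mm.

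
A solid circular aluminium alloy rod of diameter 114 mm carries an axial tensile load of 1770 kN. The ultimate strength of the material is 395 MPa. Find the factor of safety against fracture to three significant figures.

n = 2.28

A = πd²/4 = 10210 mm².
σ = F/A = 1770000/10210 = 173.4 MPa.
n = 395/173.4 = 2.278.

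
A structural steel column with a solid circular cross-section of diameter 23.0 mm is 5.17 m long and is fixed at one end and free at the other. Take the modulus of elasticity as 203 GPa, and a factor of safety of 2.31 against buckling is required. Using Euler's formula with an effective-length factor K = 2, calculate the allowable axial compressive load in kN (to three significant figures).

P_allow = 0.111 kN

I = πd⁴/64 = π×23.0⁴/64 = 13740 mm⁴.
Effective length L_e = KL = 2×5.17 m = 10340 mm.
Euler critical load P_cr = π²EI/L_e² = π²×203000×13740/10340² = 257.4 N.
P_allow = P_cr/n = 257.4/2.31 = 111.4 N.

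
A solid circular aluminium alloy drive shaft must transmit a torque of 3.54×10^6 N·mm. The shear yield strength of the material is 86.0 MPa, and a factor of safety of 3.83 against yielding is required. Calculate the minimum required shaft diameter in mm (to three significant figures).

Allowable shear stress τ_allow = 86.0/3.83 = 22.45 MPa.
For a solid shaft τ = 16T/(πd³), so d³ = 16T/(π τ_allow) = 16×3540000/(π×22.45) = 802900 mm³.
d = (802900)^(1/3) = 92.94 mm.

d = 92.9 mm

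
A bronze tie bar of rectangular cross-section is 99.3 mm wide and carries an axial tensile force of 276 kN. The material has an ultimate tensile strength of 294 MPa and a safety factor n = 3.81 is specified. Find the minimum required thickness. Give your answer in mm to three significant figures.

t = 36.0 mm

σ_allow = 294/3.81 = 77.17 MPa.
Required area A = F/σ_allow = 276000/77.17 = 3577 mm².
t = A/w = 3577/99.3 = 36.02 mm.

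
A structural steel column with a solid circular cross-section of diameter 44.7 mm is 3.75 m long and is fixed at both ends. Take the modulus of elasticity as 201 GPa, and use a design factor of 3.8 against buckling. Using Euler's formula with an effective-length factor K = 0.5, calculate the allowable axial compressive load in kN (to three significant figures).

I = πd⁴/64 = π×44.7⁴/64 = 196000 mm⁴.
Effective length L_e = KL = 0.5×3.75 m = 1875 mm.
Euler critical load P_cr = π²EI/L_e² = π²×201000×196000/1875² = 110600 N.
P_allow = P_cr/n = 110600/3.8 = 29100 N.

P_allow = 29.1 kN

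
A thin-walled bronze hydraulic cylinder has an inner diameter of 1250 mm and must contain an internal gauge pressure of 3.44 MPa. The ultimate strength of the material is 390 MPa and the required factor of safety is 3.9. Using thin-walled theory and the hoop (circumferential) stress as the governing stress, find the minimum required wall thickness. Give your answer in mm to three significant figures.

t = 21.5 mm

σ_allow = 390/3.9 = 100.0 MPa.
Hoop stress σ_h = pD/(2t), so t = pD/(2σ_allow) = 3.44×1250/(2×100.0) = 21.50 mm.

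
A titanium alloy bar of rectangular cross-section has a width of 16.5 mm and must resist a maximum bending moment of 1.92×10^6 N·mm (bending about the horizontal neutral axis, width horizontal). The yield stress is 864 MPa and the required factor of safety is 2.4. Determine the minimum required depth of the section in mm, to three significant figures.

σ_allow = 864/2.4 = 360.0 MPa.
For a rectangular section σ = 6M/(bh²), so h² = 6M/(b σ_allow) = 6×1920000/(16.5×360.0) = 1939 mm².
h = 44.04 mm.

h = 44.0 mm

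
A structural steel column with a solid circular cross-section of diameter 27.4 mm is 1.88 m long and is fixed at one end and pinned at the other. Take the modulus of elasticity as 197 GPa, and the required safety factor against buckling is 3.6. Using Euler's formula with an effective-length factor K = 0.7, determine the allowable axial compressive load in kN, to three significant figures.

P_allow = 8.63 kN

I = πd⁴/64 = π×27.4⁴/64 = 27670 mm⁴.
Effective length L_e = KL = 0.7×1.88 m = 1316 mm.
Euler critical load P_cr = π²EI/L_e² = π²×197000×27670/1316² = 31060 N.
P_allow = P_cr/n = 31060/3.6 = 8628 N.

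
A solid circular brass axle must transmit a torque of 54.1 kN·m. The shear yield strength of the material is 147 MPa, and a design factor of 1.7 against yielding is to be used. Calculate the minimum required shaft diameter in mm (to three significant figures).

d = 147 mm

Allowable shear stress τ_allow = 147/1.7 = 86.47 MPa.
For a solid shaft τ = 16T/(πd³), so d³ = 16T/(π τ_allow) = 16×5.4100×10^7/(π×86.47) = 3.186×10^6 mm³.
d = (3.186×10^6)^(1/3) = 147.2 mm.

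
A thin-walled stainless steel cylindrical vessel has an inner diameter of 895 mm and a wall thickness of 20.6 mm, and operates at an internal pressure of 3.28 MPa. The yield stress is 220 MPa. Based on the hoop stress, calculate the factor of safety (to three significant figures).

σ_h = pD/(2t) = 3.28×895/(2×20.6) = 71.25 MPa.
n = 220/71.25 = 3.088.

n = 3.09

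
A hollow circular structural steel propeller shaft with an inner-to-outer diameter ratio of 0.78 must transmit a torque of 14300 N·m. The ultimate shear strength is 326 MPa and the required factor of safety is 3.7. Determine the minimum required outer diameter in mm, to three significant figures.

τ_allow = 326/3.7 = 88.11 MPa.
For a hollow shaft τ = 16T/[πd_o³(1−k⁴)] with k = 0.78, so 1−k⁴ = 0.6298.
d_o³ = 16T/[π τ_allow (1−k⁴)] = 16×1.4300×10^7/(π×88.11×0.6298) = 1.312×10^6 mm³.
d_o = 109.5 mm.

d_o = 109 mm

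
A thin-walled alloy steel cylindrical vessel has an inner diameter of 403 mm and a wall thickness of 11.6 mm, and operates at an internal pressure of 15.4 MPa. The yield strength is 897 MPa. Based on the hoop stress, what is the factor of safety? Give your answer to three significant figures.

σ_h = pD/(2t) = 15.4×403/(2×11.6) = 267.5 MPa.
n = 897/267.5 = 3.353.

n = 3.35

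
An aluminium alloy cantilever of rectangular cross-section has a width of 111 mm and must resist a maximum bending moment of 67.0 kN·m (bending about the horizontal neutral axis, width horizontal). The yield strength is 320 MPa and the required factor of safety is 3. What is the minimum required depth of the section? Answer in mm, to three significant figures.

h = 184 mm

σ_allow = 320/3 = 106.7 MPa.
For a rectangular section σ = 6M/(bh²), so h² = 6M/(b σ_allow) = 6×6.7000×10^7/(111×106.7) = 33950 mm².
h = 184.3 mm.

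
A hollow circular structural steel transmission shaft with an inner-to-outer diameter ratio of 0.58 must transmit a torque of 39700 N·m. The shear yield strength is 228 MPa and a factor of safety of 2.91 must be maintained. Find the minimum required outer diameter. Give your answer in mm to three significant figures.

τ_allow = 228/2.91 = 78.35 MPa.
For a hollow shaft τ = 16T/[πd_o³(1−k⁴)] with k = 0.58, so 1−k⁴ = 0.8868.
d_o³ = 16T/[π τ_allow (1−k⁴)] = 16×3.9700×10^7/(π×78.35×0.8868) = 2.910×10^6 mm³.
d_o = 142.8 mm.

d_o = 143 mm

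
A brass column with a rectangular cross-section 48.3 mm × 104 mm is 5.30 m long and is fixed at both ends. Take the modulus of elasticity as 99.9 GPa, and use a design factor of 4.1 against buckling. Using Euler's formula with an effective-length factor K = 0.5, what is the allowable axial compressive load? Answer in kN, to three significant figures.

P_allow = 33.4 kN

Buckling occurs about the weak axis: I_min = h·b³/12 = 104×48.3³/12 = 976500 mm⁴ (b = 48.3 mm is the smaller dimension).
Effective length L_e = KL = 0.5×5.30 m = 2650 mm.
Euler critical load P_cr = π²EI/L_e² = π²×99900×976500/2650² = 137100 N.
P_allow = P_cr/n = 137100/4.1 = 33440 N.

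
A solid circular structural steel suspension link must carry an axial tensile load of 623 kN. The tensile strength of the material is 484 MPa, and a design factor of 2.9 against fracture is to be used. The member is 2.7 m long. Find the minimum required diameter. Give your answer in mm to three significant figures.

Allowable stress σ_allow = 484/2.9 = 166.9 MPa.
Required area A = F/σ_allow = 623000/166.9 = 3733 mm².
A = πd²/4 → d = √(4A/π) = 68.94 mm.

d = 68.9 mm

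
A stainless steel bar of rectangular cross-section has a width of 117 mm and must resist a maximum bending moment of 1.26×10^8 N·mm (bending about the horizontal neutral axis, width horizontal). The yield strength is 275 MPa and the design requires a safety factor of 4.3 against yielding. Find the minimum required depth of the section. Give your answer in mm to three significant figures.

h = 318 mm

σ_allow = 275/4.3 = 63.95 MPa.
For a rectangular section σ = 6M/(bh²), so h² = 6M/(b σ_allow) = 6×1.2600×10^8/(117×63.95) = 101000 mm².
h = 317.9 mm.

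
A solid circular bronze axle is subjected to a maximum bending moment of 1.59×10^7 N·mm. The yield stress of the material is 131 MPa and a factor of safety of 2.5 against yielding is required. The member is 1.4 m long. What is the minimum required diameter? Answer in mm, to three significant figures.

σ_allow = 131/2.5 = 52.40 MPa.
For a solid circular section σ = 32M/(πd³), so d³ = 32M/(π σ_allow) = 32×1.5900×10^7/(π×52.40) = 3.091×10^6 mm³.
d = 145.7 mm.

d = 146 mm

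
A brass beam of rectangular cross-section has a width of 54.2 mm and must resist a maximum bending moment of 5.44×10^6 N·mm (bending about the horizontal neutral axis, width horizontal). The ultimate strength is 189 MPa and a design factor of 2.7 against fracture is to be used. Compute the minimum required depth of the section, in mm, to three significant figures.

h = 92.8 mm

σ_allow = 189/2.7 = 70.00 MPa.
For a rectangular section σ = 6M/(bh²), so h² = 6M/(b σ_allow) = 6×5440000/(54.2×70.00) = 8603 mm².
h = 92.75 mm.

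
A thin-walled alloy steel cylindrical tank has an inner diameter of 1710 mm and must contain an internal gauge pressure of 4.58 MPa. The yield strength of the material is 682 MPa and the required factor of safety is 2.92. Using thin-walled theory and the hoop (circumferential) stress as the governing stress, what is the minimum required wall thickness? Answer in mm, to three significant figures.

t = 16.8 mm

σ_allow = 682/2.92 = 233.6 MPa.
Hoop stress σ_h = pD/(2t), so t = pD/(2σ_allow) = 4.58×1710/(2×233.6) = 16.77 mm.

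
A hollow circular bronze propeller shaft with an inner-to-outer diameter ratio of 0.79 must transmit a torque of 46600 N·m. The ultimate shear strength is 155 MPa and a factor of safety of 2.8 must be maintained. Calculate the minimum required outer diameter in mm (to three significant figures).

d_o = 191 mm

τ_allow = 155/2.8 = 55.36 MPa.
For a hollow shaft τ = 16T/[πd_o³(1−k⁴)] with k = 0.79, so 1−k⁴ = 0.6105.
d_o³ = 16T/[π τ_allow (1−k⁴)] = 16×4.6600×10^7/(π×55.36×0.6105) = 7.023×10^6 mm³.
d_o = 191.5 mm.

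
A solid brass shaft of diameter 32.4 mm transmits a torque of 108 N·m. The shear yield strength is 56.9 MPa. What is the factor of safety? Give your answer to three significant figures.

τ = 16T/(πd³) = 16×108000/(π×32.4³) = 16.17 MPa.
n = τ_limit/τ = 56.9/16.17 = 3.518.

n = 3.52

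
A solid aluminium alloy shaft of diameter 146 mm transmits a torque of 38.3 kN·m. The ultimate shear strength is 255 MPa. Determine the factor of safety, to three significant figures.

n = 4.07

τ = 16T/(πd³) = 16×3.8300×10^7/(π×146³) = 62.68 MPa.
n = τ_limit/τ = 255/62.68 = 4.068.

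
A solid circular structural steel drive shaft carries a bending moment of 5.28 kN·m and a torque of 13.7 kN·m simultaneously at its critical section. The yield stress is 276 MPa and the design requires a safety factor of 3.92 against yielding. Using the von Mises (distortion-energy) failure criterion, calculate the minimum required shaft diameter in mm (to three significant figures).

d = 123 mm

σ_allow = σ_y/n = 276/3.92 = 70.41 MPa.
For a solid shaft σ_b = 32M/(πd³) and τ = 16T/(πd³), so the von Mises stress is σ' = (16/πd³)·√(4M²+3T²).
√(4M²+3T²) = √(4×(5.280×10^6)² + 3×(1.370×10^7)²) = 2.597×10^7 N·mm.
d³ = 16×2.597×10^7/(π×70.41) = 1.879×10^6 mm³.
d = 123.4 mm.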